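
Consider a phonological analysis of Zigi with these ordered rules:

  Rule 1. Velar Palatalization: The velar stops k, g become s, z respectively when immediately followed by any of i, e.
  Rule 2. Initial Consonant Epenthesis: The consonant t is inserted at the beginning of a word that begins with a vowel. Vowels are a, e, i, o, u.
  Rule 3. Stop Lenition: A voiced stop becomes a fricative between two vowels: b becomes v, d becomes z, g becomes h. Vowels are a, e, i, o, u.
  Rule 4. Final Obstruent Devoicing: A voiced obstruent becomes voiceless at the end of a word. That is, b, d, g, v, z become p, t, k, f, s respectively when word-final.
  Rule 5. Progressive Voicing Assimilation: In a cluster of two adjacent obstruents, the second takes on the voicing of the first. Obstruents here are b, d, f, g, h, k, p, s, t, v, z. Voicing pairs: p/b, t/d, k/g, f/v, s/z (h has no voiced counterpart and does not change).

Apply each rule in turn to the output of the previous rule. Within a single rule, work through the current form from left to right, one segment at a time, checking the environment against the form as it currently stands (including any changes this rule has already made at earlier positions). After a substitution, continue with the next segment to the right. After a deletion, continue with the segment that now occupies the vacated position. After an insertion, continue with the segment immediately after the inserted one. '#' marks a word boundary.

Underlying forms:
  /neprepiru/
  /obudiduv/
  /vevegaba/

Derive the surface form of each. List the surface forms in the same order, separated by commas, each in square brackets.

[neprepiru], [tovuzizuf], [vevehava]

/neprepiru/:
  Rule 1 Velar Palatalization: no change — [neprepiru]
  Rule 2 Initial Consonant Epenthesis: no change — [neprepiru]
  Rule 3 Stop Lenition: no change — [neprepiru]
  Rule 4 Final Obstruent Devoicing: no change — [neprepiru]
  Rule 5 Progressive Voicing Assimilation: no change — [neprepiru]
/obudiduv/:
  Rule 1 Velar Palatalization: no change — [obudiduv]
  Rule 2 Initial Consonant Epenthesis: [obudiduv] → [tobudiduv]
  Rule 3 Stop Lenition: [tobudiduv] → [tovuzizuv]
  Rule 4 Final Obstruent Devoicing: [tovuzizuv] → [tovuzizuf]
  Rule 5 Progressive Voicing Assimilation: no change — [tovuzizuf]
/vevegaba/:
  Rule 1 Velar Palatalization: no change — [vevegaba]
  Rule 2 Initial Consonant Epenthesis: no change — [vevegaba]
  Rule 3 Stop Lenition: [vevegaba] → [vevehava]
  Rule 4 Final Obstruent Devoicing: no change — [vevehava]
  Rule 5 Progressive Voicing Assimilation: no change — [vevehava]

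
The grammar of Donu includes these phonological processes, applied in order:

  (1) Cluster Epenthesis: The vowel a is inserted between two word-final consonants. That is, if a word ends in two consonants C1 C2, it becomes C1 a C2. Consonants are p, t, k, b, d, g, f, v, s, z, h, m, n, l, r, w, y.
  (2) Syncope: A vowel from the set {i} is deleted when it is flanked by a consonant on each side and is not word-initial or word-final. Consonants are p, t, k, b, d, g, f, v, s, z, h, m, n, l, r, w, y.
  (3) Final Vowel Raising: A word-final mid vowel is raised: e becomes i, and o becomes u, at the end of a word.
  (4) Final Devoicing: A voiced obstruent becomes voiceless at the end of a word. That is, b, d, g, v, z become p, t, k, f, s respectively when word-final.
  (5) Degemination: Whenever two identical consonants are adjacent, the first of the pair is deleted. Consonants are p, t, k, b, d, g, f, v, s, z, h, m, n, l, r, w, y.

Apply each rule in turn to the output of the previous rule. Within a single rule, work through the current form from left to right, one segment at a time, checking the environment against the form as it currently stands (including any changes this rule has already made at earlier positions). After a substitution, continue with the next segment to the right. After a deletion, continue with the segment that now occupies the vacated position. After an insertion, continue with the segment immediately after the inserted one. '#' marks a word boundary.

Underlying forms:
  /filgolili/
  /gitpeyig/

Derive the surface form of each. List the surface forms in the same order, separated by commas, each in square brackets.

[flgoli], [gtpeyk]

/filgolili/:
  (1) Cluster Epenthesis: no change — [filgolili]
  (2) Syncope: [filgolili] → [flgolli]
  (3) Final Vowel Raising: no change — [flgolli]
  (4) Final Devoicing: no change — [flgolli]
  (5) Degemination: [flgolli] → [flgoli]
/gitpeyig/:
  (1) Cluster Epenthesis: no change — [gitpeyig]
  (2) Syncope: [gitpeyig] → [gtpeyg]
  (3) Final Vowel Raising: no change — [gtpeyg]
  (4) Final Devoicing: [gtpeyg] → [gtpeyk]
  (5) Degemination: no change — [gtpeyk]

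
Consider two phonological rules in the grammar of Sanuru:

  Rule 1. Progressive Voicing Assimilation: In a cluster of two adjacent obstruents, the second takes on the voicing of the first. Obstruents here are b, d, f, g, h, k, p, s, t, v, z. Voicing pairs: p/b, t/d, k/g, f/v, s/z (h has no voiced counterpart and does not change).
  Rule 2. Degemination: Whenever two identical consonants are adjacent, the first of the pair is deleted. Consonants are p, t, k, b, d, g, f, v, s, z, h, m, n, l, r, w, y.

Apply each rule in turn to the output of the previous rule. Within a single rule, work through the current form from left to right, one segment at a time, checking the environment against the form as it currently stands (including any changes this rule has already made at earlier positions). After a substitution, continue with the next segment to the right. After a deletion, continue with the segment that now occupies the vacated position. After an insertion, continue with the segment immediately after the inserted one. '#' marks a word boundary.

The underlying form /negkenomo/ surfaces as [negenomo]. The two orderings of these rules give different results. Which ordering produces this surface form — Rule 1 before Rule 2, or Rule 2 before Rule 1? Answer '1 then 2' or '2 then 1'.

Order 1 then 2:
  1 Progressive Voicing Assimilation: [negkenomo] → [neggenomo]
  2 Degemination: [neggenomo] → [negenomo]
  result: [negenomo]
Order 2 then 1:
  2 Degemination: no change — [negkenomo]
  1 Progressive Voicing Assimilation: [negkenomo] → [neggenomo]
  result: [neggenomo]

1 then 2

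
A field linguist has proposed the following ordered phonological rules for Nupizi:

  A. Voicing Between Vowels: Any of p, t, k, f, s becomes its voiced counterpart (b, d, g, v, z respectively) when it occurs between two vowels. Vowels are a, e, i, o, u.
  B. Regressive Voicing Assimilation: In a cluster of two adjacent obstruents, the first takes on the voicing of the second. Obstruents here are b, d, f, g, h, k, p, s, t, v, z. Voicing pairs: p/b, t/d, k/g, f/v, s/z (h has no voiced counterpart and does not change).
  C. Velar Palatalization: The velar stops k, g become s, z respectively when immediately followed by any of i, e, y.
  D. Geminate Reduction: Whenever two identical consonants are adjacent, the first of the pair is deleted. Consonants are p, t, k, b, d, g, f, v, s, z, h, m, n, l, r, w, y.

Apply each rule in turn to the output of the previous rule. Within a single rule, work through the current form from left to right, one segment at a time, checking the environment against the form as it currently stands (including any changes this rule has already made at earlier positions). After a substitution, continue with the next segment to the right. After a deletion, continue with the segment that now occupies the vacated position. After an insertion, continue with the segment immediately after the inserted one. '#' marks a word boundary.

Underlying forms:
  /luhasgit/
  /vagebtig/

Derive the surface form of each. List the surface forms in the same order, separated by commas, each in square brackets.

/luhasgit/:
  A Voicing Between Vowels: no change — [luhasgit]
  B Regressive Voicing Assimilation: [luhasgit] → [luhazgit]
  C Velar Palatalization: [luhazgit] → [luhazzit]
  D Geminate Reduction: [luhazzit] → [luhazit]
/vagebtig/:
  A Voicing Between Vowels: no change — [vagebtig]
  B Regressive Voicing Assimilation: [vagebtig] → [vageptig]
  C Velar Palatalization: [vageptig] → [vazeptig]
  D Geminate Reduction: no change — [vazeptig]

[luhazit], [vazeptig]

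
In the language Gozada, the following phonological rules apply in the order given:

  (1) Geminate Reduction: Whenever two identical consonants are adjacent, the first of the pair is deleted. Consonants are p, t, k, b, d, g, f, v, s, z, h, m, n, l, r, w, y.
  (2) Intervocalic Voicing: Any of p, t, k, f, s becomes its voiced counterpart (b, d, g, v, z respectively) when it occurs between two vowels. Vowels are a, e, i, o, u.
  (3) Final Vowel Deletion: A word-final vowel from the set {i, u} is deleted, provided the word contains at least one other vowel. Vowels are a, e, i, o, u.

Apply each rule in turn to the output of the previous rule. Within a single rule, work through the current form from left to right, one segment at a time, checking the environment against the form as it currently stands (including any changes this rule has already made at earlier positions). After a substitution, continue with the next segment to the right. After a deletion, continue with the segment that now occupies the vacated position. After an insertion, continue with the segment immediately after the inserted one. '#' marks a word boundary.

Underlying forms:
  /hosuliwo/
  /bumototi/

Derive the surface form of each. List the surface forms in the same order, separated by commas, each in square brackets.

[hozuliwo], [bumodod]

/hosuliwo/:
  (1) Geminate Reduction: no change — [hosuliwo]
  (2) Intervocalic Voicing: [hosuliwo] → [hozuliwo]
  (3) Final Vowel Deletion: no change — [hozuliwo]
/bumototi/:
  (1) Geminate Reduction: no change — [bumototi]
  (2) Intervocalic Voicing: [bumototi] → [bumododi]
  (3) Final Vowel Deletion: [bumododi] → [bumodod]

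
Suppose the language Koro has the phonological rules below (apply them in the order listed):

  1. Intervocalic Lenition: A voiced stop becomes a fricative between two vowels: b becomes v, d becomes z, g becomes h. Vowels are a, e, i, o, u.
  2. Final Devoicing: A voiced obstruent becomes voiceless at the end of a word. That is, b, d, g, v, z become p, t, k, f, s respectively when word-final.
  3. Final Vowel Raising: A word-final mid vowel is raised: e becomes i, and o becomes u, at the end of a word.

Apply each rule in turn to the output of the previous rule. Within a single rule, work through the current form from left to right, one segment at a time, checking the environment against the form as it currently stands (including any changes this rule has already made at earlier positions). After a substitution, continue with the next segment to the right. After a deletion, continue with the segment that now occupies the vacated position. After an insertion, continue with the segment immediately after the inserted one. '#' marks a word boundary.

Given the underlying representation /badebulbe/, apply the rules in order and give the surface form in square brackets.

[bazevulbi]

1 Intervocalic Lenition: [badebulbe] → [bazevulbe]
2 Final Devoicing: no change — [bazevulbe]
3 Final Vowel Raising: [bazevulbe] → [bazevulbi]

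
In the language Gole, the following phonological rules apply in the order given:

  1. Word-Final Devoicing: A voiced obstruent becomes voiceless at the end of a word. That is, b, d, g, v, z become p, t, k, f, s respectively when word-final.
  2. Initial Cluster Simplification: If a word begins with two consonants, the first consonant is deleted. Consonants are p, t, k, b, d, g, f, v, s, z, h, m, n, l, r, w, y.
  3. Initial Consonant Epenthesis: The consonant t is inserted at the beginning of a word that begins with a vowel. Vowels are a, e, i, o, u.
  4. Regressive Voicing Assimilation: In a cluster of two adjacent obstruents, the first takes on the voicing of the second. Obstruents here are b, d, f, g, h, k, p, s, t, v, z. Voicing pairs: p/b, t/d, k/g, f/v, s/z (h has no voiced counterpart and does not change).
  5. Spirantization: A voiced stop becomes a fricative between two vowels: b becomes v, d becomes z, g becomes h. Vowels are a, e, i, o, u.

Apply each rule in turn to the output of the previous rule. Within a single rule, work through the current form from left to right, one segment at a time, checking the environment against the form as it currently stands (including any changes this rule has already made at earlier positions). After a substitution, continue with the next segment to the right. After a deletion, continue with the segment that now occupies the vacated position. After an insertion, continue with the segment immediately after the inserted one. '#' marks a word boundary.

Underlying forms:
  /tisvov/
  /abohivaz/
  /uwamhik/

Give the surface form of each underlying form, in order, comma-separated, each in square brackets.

[tizvof], [tavohivas], [tuwamhik]

/tisvov/:
  1 Word-Final Devoicing: [tisvov] → [tisvof]
  2 Initial Cluster Simplification: no change — [tisvof]
  3 Initial Consonant Epenthesis: no change — [tisvof]
  4 Regressive Voicing Assimilation: [tisvof] → [tizvof]
  5 Spirantization: no change — [tizvof]
/abohivaz/:
  1 Word-Final Devoicing: [abohivaz] → [abohivas]
  2 Initial Cluster Simplification: no change — [abohivas]
  3 Initial Consonant Epenthesis: [abohivas] → [tabohivas]
  4 Regressive Voicing Assimilation: no change — [tabohivas]
  5 Spirantization: [tabohivas] → [tavohivas]
/uwamhik/:
  1 Word-Final Devoicing: no change — [uwamhik]
  2 Initial Cluster Simplification: no change — [uwamhik]
  3 Initial Consonant Epenthesis: [uwamhik] → [tuwamhik]
  4 Regressive Voicing Assimilation: no change — [tuwamhik]
  5 Spirantization: no change — [tuwamhik]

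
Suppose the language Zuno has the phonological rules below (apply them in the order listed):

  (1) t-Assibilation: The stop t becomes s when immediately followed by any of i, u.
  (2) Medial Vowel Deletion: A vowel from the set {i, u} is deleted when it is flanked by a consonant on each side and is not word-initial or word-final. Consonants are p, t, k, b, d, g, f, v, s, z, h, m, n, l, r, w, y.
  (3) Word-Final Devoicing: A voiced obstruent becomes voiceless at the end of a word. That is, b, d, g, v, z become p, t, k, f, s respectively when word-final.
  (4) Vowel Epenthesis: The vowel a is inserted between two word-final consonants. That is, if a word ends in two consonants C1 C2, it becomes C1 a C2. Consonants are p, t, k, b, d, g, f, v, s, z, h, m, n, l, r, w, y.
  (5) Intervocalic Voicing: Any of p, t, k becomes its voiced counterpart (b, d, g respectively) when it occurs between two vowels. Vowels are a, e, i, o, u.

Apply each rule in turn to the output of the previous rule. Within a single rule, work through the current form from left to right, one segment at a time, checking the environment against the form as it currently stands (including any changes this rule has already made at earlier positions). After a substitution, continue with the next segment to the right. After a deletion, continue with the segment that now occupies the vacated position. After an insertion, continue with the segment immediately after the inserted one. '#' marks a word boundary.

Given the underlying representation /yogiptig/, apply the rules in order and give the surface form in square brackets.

(1) t-Assibilation: [yogiptig] → [yogipsig]
(2) Medial Vowel Deletion: [yogipsig] → [yogpsg]
(3) Word-Final Devoicing: [yogpsg] → [yogpsk]
(4) Vowel Epenthesis: [yogpsk] → [yogpsak]
(5) Intervocalic Voicing: no change — [yogpsak]

[yogpsak]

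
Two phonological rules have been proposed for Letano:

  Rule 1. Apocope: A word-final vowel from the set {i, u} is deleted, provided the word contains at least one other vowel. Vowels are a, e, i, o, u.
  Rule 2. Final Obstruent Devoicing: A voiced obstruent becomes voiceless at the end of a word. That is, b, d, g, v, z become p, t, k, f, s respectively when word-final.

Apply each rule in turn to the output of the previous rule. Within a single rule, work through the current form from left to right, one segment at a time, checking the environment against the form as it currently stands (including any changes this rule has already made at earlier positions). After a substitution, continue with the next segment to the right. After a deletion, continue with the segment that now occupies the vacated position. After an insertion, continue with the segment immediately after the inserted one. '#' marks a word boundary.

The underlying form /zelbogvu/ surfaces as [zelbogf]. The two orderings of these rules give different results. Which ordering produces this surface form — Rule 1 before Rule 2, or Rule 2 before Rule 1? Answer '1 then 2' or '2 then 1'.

1 then 2

Order 1 then 2:
  1 Apocope: [zelbogvu] → [zelbogv]
  2 Final Obstruent Devoicing: [zelbogv] → [zelbogf]
  result: [zelbogf]
Order 2 then 1:
  2 Final Obstruent Devoicing: no change — [zelbogvu]
  1 Apocope: [zelbogvu] → [zelbogv]
  result: [zelbogv]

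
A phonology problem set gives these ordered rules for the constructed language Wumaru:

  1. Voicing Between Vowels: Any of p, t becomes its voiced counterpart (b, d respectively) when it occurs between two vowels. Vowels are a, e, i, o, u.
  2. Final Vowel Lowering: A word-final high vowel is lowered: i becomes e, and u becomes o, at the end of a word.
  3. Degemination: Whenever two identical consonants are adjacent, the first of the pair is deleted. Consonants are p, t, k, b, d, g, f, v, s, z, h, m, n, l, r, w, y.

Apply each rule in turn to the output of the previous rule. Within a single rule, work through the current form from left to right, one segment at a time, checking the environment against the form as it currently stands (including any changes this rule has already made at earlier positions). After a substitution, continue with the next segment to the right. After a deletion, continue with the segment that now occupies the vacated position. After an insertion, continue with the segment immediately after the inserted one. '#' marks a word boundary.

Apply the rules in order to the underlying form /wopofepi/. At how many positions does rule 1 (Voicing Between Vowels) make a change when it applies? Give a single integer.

2

1 Voicing Between Vowels: [wopofepi] → [wobofebi]
2 Final Vowel Lowering: [wobofebi] → [wobofebe]
3 Degemination: no change — [wobofebe]
Rule 1 changed 2 position(s).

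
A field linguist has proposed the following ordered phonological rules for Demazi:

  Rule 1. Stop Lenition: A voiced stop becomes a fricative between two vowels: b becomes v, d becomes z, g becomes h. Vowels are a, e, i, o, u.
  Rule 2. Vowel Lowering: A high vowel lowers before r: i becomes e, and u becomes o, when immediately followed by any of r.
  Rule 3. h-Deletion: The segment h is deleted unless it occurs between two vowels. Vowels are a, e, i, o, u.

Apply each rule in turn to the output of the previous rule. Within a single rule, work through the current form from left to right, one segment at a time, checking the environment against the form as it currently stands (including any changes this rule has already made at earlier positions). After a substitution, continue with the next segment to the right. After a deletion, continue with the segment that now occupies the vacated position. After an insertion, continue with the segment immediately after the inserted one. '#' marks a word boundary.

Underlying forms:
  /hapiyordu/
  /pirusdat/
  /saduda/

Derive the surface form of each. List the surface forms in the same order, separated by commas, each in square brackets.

/hapiyordu/:
  Rule 1 Stop Lenition: no change — [hapiyordu]
  Rule 2 Vowel Lowering: no change — [hapiyordu]
  Rule 3 h-Deletion: [hapiyordu] → [apiyordu]
/pirusdat/:
  Rule 1 Stop Lenition: no change — [pirusdat]
  Rule 2 Vowel Lowering: [pirusdat] → [perusdat]
  Rule 3 h-Deletion: no change — [perusdat]
/saduda/:
  Rule 1 Stop Lenition: [saduda] → [sazuza]
  Rule 2 Vowel Lowering: no change — [sazuza]
  Rule 3 h-Deletion: no change — [sazuza]

[apiyordu], [perusdat], [sazuza]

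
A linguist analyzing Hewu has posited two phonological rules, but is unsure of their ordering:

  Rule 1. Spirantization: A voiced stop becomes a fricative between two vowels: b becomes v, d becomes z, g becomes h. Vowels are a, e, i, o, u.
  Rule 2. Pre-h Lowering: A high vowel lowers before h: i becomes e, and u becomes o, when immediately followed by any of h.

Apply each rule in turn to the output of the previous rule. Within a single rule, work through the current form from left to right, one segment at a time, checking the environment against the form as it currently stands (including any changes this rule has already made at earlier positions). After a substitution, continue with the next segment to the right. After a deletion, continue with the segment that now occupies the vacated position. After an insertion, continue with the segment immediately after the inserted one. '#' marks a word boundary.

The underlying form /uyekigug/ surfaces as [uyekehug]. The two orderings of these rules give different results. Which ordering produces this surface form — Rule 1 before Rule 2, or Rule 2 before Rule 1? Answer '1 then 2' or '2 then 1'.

1 then 2

Order 1 then 2:
  1 Spirantization: [uyekigug] → [uyekihug]
  2 Pre-h Lowering: [uyekihug] → [uyekehug]
  result: [uyekehug]
Order 2 then 1:
  2 Pre-h Lowering: no change — [uyekigug]
  1 Spirantization: [uyekigug] → [uyekihug]
  result: [uyekihug]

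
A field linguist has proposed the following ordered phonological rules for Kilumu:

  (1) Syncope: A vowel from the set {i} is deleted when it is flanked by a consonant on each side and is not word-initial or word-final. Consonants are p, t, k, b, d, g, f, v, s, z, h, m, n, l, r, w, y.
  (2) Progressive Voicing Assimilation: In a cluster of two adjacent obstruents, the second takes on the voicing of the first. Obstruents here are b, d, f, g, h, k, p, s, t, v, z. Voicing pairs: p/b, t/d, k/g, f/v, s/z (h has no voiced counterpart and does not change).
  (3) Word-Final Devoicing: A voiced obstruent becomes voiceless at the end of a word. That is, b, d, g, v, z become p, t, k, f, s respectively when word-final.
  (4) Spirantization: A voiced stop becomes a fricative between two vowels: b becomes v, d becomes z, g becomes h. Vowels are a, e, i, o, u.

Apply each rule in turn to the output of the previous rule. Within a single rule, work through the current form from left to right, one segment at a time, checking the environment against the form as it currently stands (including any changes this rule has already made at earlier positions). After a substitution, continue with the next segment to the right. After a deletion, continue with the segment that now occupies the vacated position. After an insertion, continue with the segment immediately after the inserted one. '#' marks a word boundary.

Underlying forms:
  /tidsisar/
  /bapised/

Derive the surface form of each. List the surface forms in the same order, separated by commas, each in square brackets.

/tidsisar/:
  (1) Syncope: [tidsisar] → [tdssar]
  (2) Progressive Voicing Assimilation: [tdssar] → [ttssar]
  (3) Word-Final Devoicing: no change — [ttssar]
  (4) Spirantization: no change — [ttssar]
/bapised/:
  (1) Syncope: [bapised] → [bapsed]
  (2) Progressive Voicing Assimilation: no change — [bapsed]
  (3) Word-Final Devoicing: [bapsed] → [bapset]
  (4) Spirantization: no change — [bapset]

[ttssar], [bapset]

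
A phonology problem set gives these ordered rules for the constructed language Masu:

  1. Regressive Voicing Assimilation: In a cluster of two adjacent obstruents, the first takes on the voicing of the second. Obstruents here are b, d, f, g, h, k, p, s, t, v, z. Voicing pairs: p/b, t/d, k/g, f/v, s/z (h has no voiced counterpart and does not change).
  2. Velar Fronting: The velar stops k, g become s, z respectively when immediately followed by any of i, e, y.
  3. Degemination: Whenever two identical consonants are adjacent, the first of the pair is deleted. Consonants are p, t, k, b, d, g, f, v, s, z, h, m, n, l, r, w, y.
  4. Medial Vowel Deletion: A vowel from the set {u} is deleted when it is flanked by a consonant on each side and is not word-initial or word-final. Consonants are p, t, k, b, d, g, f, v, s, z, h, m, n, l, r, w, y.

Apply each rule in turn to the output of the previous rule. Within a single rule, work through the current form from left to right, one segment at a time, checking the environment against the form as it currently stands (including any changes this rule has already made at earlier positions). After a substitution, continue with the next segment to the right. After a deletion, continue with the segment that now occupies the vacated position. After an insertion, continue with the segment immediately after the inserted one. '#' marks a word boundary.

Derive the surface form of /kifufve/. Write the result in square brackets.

1 Regressive Voicing Assimilation: [kifufve] → [kifuvve]
2 Velar Fronting: [kifuvve] → [sifuvve]
3 Degemination: [sifuvve] → [sifuve]
4 Medial Vowel Deletion: [sifuve] → [sifve]

[sifve]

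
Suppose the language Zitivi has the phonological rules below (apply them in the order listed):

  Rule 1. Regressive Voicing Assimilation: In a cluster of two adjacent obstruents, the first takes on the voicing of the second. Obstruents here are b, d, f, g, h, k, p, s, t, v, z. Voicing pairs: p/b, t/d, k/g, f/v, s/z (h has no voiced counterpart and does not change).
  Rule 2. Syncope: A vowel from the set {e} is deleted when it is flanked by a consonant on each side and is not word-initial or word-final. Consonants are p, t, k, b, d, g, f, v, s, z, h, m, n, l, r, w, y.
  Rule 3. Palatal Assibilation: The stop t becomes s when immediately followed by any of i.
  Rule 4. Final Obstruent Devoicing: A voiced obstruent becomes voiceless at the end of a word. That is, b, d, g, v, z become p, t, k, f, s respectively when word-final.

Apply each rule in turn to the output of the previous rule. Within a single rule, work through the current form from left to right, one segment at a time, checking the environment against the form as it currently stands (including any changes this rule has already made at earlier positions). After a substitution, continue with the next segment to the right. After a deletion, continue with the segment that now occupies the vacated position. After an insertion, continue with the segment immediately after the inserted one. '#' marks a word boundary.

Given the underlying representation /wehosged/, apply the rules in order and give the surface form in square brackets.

Rule 1 Regressive Voicing Assimilation: [wehosged] → [wehozged]
Rule 2 Syncope: [wehozged] → [whozgd]
Rule 3 Palatal Assibilation: no change — [whozgd]
Rule 4 Final Obstruent Devoicing: [whozgd] → [whozgt]

[whozgt]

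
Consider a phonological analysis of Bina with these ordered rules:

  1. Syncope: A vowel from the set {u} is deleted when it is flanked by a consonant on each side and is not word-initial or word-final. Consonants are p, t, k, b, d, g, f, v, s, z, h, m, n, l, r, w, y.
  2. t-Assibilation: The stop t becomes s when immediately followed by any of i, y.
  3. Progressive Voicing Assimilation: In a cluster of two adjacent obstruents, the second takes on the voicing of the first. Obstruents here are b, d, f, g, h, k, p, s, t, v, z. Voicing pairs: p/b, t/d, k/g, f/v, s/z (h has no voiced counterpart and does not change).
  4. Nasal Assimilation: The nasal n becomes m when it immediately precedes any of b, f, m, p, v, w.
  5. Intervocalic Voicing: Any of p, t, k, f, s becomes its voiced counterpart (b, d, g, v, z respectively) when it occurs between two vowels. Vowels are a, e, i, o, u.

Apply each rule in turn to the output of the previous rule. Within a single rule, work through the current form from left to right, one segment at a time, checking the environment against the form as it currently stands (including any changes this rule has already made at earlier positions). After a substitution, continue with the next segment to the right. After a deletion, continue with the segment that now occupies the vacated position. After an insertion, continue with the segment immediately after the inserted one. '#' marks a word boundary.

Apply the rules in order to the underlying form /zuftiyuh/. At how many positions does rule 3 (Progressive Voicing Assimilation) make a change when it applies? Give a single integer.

2

1 Syncope: [zuftiyuh] → [zftiyh]
2 t-Assibilation: [zftiyh] → [zfsiyh]
3 Progressive Voicing Assimilation: [zfsiyh] → [zvziyh]
4 Nasal Assimilation: no change — [zvziyh]
5 Intervocalic Voicing: no change — [zvziyh]
Rule 3 changed 2 position(s).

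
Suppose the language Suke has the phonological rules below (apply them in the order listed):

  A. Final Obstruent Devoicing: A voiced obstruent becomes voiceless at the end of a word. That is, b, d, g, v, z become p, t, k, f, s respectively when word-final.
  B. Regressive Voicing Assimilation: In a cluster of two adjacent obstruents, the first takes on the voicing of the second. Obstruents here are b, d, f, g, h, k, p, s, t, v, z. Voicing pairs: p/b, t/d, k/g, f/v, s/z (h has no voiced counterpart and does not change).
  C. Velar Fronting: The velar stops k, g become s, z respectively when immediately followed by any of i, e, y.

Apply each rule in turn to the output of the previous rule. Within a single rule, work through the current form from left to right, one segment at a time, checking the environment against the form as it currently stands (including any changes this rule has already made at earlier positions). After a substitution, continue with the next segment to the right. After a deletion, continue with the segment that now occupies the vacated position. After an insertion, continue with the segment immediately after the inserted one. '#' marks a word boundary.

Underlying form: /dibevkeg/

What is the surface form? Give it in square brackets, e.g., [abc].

A Final Obstruent Devoicing: [dibevkeg] → [dibevkek]
B Regressive Voicing Assimilation: [dibevkek] → [dibefkek]
C Velar Fronting: [dibefkek] → [dibefsek]

[dibefsek]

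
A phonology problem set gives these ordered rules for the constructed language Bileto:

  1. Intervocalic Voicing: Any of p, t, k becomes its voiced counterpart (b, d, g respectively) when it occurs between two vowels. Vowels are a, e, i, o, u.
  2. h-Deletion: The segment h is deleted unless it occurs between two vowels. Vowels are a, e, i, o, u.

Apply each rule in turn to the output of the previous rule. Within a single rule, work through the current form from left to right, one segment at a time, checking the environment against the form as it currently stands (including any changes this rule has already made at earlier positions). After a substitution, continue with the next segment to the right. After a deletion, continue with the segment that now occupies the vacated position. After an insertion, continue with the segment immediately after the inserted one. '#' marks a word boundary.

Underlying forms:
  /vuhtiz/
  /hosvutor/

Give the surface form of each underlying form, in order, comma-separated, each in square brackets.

/vuhtiz/:
  1 Intervocalic Voicing: no change — [vuhtiz]
  2 h-Deletion: [vuhtiz] → [vutiz]
/hosvutor/:
  1 Intervocalic Voicing: [hosvutor] → [hosvudor]
  2 h-Deletion: [hosvudor] → [osvudor]

[vutiz], [osvudor]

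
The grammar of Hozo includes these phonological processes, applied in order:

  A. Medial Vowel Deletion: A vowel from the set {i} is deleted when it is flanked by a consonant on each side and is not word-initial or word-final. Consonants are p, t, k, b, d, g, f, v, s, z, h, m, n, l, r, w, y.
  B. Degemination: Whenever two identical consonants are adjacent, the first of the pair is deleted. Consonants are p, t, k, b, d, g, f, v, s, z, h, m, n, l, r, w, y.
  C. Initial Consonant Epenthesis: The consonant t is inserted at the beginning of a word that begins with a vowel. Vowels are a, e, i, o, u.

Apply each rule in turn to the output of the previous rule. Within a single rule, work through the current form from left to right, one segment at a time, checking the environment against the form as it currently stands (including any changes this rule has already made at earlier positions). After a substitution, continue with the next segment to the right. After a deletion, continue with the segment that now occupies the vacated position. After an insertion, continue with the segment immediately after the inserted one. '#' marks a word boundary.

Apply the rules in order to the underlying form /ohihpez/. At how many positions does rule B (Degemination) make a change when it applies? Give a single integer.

1

A Medial Vowel Deletion: [ohihpez] → [ohhpez]
B Degemination: [ohhpez] → [ohpez]
C Initial Consonant Epenthesis: [ohpez] → [tohpez]
Rule B changed 1 position(s).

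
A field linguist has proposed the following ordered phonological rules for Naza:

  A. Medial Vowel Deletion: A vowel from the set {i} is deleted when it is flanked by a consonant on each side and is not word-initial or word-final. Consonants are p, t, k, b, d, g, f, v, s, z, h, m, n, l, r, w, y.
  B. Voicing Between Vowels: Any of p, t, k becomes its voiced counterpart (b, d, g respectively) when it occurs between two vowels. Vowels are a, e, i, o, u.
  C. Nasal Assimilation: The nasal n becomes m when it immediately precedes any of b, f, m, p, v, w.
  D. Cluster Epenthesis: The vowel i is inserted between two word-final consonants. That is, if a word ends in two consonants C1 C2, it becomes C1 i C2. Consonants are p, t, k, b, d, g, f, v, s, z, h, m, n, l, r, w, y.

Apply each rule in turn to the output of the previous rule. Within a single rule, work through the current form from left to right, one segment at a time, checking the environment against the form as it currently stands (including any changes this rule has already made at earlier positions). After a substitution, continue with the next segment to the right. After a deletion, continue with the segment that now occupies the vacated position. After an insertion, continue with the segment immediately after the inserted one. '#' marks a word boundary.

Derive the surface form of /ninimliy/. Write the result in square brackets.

[nmmliy]

A Medial Vowel Deletion: [ninimliy] → [nnmly]
B Voicing Between Vowels: no change — [nnmly]
C Nasal Assimilation: [nnmly] → [nmmly]
D Cluster Epenthesis: [nmmly] → [nmmliy]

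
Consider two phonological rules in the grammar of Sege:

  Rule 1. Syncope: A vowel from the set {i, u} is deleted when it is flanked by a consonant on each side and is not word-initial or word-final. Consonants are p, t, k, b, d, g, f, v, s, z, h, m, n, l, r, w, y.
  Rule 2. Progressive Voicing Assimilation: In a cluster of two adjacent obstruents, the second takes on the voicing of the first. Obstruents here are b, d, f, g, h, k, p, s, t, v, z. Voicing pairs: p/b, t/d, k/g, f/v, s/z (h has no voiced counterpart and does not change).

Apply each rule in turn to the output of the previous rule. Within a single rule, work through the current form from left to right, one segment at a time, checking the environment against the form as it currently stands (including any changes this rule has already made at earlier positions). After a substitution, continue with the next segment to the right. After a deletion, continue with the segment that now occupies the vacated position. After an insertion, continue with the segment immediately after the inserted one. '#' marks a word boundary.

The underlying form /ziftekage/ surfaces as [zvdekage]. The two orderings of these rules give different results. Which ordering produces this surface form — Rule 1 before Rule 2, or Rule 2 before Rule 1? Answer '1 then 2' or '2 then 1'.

Order 1 then 2:
  1 Syncope: [ziftekage] → [zftekage]
  2 Progressive Voicing Assimilation: [zftekage] → [zvdekage]
  result: [zvdekage]
Order 2 then 1:
  2 Progressive Voicing Assimilation: no change — [ziftekage]
  1 Syncope: [ziftekage] → [zftekage]
  result: [zftekage]

1 then 2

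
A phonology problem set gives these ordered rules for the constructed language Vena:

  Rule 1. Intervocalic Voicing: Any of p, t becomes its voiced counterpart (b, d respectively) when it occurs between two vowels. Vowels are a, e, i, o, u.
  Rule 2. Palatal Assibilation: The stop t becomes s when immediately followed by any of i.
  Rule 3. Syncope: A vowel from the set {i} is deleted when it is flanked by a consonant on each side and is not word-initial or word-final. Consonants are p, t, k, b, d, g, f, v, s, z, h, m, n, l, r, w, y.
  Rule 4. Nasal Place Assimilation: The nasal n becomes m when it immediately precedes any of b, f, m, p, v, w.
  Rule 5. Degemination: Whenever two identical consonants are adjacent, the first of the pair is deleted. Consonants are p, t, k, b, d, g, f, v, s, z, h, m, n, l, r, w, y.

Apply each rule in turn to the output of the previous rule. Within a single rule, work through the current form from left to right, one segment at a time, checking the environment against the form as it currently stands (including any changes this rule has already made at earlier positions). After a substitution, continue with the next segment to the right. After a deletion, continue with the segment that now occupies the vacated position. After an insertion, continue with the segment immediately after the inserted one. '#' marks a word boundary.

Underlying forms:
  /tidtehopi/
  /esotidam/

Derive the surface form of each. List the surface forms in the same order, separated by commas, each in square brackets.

/tidtehopi/:
  Rule 1 Intervocalic Voicing: [tidtehopi] → [tidtehobi]
  Rule 2 Palatal Assibilation: [tidtehobi] → [sidtehobi]
  Rule 3 Syncope: [sidtehobi] → [sdtehobi]
  Rule 4 Nasal Place Assimilation: no change — [sdtehobi]
  Rule 5 Degemination: no change — [sdtehobi]
/esotidam/:
  Rule 1 Intervocalic Voicing: [esotidam] → [esodidam]
  Rule 2 Palatal Assibilation: no change — [esodidam]
  Rule 3 Syncope: [esodidam] → [esoddam]
  Rule 4 Nasal Place Assimilation: no change — [esoddam]
  Rule 5 Degemination: [esoddam] → [esodam]

[sdtehobi], [esodam]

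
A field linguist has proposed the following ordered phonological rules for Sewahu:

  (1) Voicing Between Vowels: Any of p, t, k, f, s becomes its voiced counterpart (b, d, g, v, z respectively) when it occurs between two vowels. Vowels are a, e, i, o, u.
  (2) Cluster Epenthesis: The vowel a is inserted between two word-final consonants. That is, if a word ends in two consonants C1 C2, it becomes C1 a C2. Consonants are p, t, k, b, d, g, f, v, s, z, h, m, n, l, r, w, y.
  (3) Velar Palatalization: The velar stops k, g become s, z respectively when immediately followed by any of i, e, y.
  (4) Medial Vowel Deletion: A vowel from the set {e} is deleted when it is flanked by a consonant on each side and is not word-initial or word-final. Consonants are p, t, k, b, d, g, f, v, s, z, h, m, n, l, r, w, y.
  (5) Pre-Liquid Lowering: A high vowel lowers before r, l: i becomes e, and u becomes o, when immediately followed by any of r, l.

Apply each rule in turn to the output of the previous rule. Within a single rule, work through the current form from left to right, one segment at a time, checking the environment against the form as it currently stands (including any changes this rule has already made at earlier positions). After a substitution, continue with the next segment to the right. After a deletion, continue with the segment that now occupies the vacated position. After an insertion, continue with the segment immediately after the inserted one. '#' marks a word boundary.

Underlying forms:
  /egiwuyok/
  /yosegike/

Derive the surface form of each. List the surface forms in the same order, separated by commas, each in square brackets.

[eziwuyok], [yozzize]

/egiwuyok/:
  (1) Voicing Between Vowels: no change — [egiwuyok]
  (2) Cluster Epenthesis: no change — [egiwuyok]
  (3) Velar Palatalization: [egiwuyok] → [eziwuyok]
  (4) Medial Vowel Deletion: no change — [eziwuyok]
  (5) Pre-Liquid Lowering: no change — [eziwuyok]
/yosegike/:
  (1) Voicing Between Vowels: [yosegike] → [yozegige]
  (2) Cluster Epenthesis: no change — [yozegige]
  (3) Velar Palatalization: [yozegige] → [yozezize]
  (4) Medial Vowel Deletion: [yozezize] → [yozzize]
  (5) Pre-Liquid Lowering: no change — [yozzize]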